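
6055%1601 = 1252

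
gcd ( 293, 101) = 1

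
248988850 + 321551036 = 570539886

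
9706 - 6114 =3592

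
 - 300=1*( - 300)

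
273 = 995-722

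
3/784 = 3/784 = 0.00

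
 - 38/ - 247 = 2/13= 0.15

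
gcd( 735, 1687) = 7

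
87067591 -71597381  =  15470210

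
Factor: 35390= 2^1*5^1*3539^1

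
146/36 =4 + 1/18 = 4.06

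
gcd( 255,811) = 1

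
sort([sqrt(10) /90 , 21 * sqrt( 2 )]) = [ sqrt( 10)/90,21*sqrt( 2 )]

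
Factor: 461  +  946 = 3^1*7^1*67^1 = 1407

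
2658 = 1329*2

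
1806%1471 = 335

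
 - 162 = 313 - 475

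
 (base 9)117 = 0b1100001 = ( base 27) 3g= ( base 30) 37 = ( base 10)97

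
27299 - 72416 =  - 45117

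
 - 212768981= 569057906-781826887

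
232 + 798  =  1030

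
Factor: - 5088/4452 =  - 2^3*7^( - 1 ) = -  8/7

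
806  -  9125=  - 8319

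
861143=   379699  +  481444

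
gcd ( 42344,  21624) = 8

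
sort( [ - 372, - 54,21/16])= [  -  372 , - 54,21/16 ] 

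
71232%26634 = 17964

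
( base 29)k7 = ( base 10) 587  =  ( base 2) 1001001011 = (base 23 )12C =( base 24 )10B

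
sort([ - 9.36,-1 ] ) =[ - 9.36, - 1] 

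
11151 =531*21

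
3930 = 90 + 3840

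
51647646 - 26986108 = 24661538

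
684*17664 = 12082176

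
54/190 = 27/95 = 0.28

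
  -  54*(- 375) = 20250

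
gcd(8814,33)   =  3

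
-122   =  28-150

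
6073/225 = 6073/225 = 26.99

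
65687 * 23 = 1510801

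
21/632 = 21/632 = 0.03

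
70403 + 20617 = 91020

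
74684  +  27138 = 101822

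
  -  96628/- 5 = 96628/5 = 19325.60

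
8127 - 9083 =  - 956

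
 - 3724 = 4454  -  8178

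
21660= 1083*20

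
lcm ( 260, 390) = 780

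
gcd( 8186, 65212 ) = 2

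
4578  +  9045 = 13623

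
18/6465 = 6/2155 = 0.00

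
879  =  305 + 574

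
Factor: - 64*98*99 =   -  620928 = - 2^7 * 3^2*7^2*11^1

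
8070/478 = 4035/239 = 16.88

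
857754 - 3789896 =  - 2932142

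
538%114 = 82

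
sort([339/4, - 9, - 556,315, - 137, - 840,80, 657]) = [ - 840, - 556, - 137,-9, 80, 339/4,315,657 ]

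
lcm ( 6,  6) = 6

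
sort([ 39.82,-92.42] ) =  [ - 92.42,  39.82] 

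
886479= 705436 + 181043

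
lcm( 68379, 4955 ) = 341895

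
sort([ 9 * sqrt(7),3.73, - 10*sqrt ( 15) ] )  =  [-10*sqrt( 15 ),3.73,9* sqrt (7 )] 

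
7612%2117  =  1261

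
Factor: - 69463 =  - 69463^1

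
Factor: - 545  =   - 5^1*109^1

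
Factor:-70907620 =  - 2^2*5^1*7^1* 19^2*23^1 *61^1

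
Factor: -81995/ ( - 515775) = 3^( - 1)* 5^( - 1 )*13^ ( - 1)*31^1 = 31/195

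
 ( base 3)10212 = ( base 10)104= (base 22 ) 4g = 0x68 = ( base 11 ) 95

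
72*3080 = 221760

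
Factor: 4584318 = 2^1*3^1*764053^1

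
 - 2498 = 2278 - 4776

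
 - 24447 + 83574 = 59127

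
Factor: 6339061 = 6339061^1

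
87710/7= 12530  =  12530.00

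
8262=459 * 18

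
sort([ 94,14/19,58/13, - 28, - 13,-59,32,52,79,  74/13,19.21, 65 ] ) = [ - 59, - 28,-13, 14/19,58/13,74/13,19.21, 32,52,65,79, 94]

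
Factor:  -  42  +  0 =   -  42 = - 2^1*3^1*7^1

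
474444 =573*828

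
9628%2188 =876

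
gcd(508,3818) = 2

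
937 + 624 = 1561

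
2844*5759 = 16378596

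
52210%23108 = 5994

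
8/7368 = 1/921 = 0.00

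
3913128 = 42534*92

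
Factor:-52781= - 47^1*1123^1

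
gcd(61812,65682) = 18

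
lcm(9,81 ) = 81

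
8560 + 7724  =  16284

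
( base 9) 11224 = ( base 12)43aa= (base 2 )1110100110010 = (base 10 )7474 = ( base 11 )5685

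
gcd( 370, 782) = 2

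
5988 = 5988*1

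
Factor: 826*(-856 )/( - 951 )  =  707056/951  =  2^4*3^( - 1 )*7^1* 59^1*107^1*317^(  -  1)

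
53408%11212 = 8560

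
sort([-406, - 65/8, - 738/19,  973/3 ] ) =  [ - 406, -738/19, - 65/8,973/3 ] 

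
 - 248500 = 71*( - 3500) 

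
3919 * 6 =23514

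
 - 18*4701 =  - 84618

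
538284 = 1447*372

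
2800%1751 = 1049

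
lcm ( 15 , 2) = 30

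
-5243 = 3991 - 9234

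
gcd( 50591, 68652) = 1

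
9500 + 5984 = 15484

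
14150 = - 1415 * ( - 10)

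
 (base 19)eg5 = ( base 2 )1010011110011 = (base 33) 4uh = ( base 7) 21431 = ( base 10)5363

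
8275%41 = 34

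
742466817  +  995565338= 1738032155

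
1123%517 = 89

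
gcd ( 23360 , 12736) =64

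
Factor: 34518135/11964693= 11506045/3988231 = 5^1 * 13^(-2) * 23599^( - 1)*2301209^1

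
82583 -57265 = 25318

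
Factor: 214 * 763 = 2^1 * 7^1*107^1*109^1  =  163282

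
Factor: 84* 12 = 2^4*3^2*7^1 = 1008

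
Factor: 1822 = 2^1*911^1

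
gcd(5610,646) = 34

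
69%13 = 4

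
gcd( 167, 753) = 1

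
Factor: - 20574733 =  - 20574733^1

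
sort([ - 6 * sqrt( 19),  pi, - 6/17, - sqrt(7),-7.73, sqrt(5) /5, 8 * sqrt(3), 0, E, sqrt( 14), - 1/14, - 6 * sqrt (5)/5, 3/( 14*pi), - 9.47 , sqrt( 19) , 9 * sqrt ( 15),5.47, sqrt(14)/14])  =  [- 6 *sqrt( 19 ), - 9.47, - 7.73,-6*sqrt(5 ) /5, - sqrt(7), - 6/17, - 1/14,0,3/(14*pi ),sqrt(14)/14 , sqrt( 5)/5,E,pi,sqrt(14 ),sqrt( 19), 5.47,  8*sqrt(3),9 * sqrt( 15 ) ] 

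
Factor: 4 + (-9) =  - 5 = - 5^1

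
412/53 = 412/53 = 7.77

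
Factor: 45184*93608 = 2^10*353^1 * 11701^1 = 4229583872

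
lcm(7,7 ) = 7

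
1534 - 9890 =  - 8356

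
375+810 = 1185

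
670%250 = 170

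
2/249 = 2/249 =0.01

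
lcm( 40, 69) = 2760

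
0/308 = 0 = 0.00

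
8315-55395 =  - 47080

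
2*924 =1848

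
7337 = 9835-2498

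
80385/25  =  16077/5 = 3215.40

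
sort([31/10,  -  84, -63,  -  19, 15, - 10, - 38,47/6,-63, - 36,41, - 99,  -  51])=[ - 99, - 84, - 63, - 63, - 51,-38,-36, - 19,  -  10 , 31/10,  47/6,15 , 41 ] 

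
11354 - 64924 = - 53570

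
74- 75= - 1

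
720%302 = 116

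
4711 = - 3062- - 7773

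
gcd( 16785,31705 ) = 1865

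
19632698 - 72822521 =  - 53189823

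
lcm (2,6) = 6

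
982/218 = 4 + 55/109 = 4.50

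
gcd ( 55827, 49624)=6203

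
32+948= 980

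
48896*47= 2298112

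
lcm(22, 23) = 506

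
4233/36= 117 + 7/12= 117.58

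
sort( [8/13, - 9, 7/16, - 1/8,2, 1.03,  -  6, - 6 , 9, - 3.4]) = [-9, - 6,  -  6,-3.4, - 1/8,7/16, 8/13, 1.03, 2,9]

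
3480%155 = 70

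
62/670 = 31/335  =  0.09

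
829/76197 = 829/76197 =0.01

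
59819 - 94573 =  - 34754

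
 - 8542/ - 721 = 8542/721 = 11.85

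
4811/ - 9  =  -535 + 4/9 = -  534.56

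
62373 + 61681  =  124054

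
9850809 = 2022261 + 7828548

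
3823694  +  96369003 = 100192697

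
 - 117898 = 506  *( - 233)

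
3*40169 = 120507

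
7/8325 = 7/8325 = 0.00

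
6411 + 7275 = 13686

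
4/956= 1/239= 0.00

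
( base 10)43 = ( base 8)53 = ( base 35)18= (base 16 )2B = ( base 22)1L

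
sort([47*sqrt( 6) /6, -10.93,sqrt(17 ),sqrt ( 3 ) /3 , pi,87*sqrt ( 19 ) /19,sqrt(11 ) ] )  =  [ - 10.93,sqrt( 3) /3, pi, sqrt ( 11),sqrt(17 ),47*sqrt(6 ) /6,87 * sqrt( 19 ) /19]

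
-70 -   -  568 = 498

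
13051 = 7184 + 5867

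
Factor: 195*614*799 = 2^1 * 3^1*5^1 * 13^1*17^1*47^1* 307^1 = 95664270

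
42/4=10 + 1/2= 10.50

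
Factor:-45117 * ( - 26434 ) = 2^1 * 3^4 * 557^1*13217^1  =  1192622778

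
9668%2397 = 80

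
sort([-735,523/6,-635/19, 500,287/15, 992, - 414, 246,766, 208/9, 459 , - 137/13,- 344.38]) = [ - 735,  -  414,  -  344.38,-635/19, - 137/13, 287/15,208/9, 523/6,246, 459, 500, 766, 992 ]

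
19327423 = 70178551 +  -50851128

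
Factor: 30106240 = 2^7*5^1*47041^1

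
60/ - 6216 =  - 1 + 513/518= - 0.01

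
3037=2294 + 743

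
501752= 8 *62719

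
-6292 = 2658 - 8950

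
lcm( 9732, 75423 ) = 301692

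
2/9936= 1/4968 = 0.00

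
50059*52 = 2603068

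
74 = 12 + 62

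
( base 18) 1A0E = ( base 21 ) kce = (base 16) 237e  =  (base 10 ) 9086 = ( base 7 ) 35330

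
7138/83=86 = 86.00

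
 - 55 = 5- 60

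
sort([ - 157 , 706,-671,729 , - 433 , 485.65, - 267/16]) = [  -  671, - 433, - 157, - 267/16, 485.65,706,729]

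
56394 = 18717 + 37677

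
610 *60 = 36600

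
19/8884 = 19/8884 = 0.00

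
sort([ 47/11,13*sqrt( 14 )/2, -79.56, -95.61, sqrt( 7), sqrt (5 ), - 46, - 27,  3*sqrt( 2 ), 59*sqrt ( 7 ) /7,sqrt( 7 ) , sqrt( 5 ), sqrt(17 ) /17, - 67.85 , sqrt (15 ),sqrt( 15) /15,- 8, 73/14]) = [-95.61 , - 79.56, - 67.85,  -  46,- 27, - 8,sqrt(17 )/17,sqrt( 15 )/15, sqrt(5), sqrt(5),sqrt( 7 ), sqrt( 7),sqrt( 15 ),3*sqrt (2),47/11, 73/14, 59*sqrt( 7 ) /7, 13 * sqrt( 14 ) /2]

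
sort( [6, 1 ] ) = [1, 6]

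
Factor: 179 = 179^1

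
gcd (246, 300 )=6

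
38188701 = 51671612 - 13482911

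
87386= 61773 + 25613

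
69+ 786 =855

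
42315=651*65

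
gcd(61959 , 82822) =1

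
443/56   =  443/56 = 7.91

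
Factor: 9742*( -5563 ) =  - 54194746 = - 2^1*4871^1*5563^1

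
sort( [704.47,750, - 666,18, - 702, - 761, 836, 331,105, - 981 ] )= [- 981, - 761, - 702,-666, 18,  105, 331,704.47,750, 836] 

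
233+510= 743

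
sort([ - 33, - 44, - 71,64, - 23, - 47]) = [ - 71,  -  47, - 44,  -  33,-23, 64 ]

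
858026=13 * 66002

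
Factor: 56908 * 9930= 2^3*3^1*5^1*41^1*331^1*347^1  =  565096440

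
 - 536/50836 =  - 134/12709 = -0.01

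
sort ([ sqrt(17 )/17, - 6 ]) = [ - 6,sqrt(17 ) /17 ]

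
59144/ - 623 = -95 + 41/623 = - 94.93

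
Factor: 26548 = 2^2*6637^1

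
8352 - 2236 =6116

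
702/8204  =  351/4102= 0.09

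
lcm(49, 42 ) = 294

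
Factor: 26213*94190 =2^1 *5^1*11^1*2383^1*9419^1 =2469002470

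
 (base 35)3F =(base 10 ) 120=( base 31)3R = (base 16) 78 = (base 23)55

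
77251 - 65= 77186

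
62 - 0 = 62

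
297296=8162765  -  7865469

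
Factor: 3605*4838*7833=2^1*3^1*5^1 * 7^2*41^1*59^1*103^1*373^1 = 136615274670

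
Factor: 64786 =2^1*29^1*1117^1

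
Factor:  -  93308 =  - 2^2* 23327^1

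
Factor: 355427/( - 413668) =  - 2^( - 2)*19^( - 1 )*5443^( - 1)*355427^1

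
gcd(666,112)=2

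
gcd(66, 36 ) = 6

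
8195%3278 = 1639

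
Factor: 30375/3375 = 9 = 3^2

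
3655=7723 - 4068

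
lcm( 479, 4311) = 4311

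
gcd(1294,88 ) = 2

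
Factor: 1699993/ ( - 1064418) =-2^( - 1) *3^( - 1)*19^(-1)*9337^( - 1)*1699993^1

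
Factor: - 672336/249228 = - 2^2*29^1 * 43^(-1 ) = - 116/43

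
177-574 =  - 397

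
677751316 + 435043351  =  1112794667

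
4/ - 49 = -1 + 45/49 = - 0.08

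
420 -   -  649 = 1069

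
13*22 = 286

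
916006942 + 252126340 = 1168133282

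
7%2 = 1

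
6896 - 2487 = 4409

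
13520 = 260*52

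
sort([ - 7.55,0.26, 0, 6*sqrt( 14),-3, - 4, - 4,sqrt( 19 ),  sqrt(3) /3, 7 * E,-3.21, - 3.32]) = [ - 7.55, - 4, - 4, - 3.32, - 3.21 , -3,  0, 0.26,sqrt( 3) /3,sqrt( 19 ),7*E, 6*sqrt(14)]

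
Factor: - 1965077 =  - 1965077^1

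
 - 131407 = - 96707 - 34700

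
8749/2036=4 + 605/2036=4.30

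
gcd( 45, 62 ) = 1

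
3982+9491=13473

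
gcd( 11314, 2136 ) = 2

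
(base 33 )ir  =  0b1001101101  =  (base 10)621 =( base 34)I9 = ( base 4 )21231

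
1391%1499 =1391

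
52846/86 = 26423/43 = 614.49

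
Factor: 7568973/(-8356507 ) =-3^2*19^1*44263^1*8356507^( - 1 )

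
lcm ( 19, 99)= 1881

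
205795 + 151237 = 357032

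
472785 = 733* 645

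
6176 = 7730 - 1554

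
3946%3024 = 922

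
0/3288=0 =0.00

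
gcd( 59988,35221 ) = 1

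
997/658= 997/658 = 1.52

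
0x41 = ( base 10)65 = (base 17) 3e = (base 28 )29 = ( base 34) 1V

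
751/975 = 751/975 = 0.77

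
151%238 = 151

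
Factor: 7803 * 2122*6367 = 105424569522 = 2^1*3^3*17^2 * 1061^1* 6367^1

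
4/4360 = 1/1090 = 0.00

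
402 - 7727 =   -  7325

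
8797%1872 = 1309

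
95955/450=6397/30 = 213.23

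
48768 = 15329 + 33439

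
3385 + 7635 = 11020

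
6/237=2/79 = 0.03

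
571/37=571/37= 15.43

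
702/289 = 702/289 = 2.43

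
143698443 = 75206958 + 68491485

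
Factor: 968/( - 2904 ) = - 1/3 = - 3^( - 1)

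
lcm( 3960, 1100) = 19800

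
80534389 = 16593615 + 63940774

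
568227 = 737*771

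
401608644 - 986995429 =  -585386785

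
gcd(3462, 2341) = 1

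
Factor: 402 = 2^1 * 3^1*67^1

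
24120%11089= 1942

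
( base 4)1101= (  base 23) 3c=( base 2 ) 1010001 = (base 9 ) 100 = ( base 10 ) 81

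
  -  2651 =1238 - 3889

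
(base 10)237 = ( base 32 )7D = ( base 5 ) 1422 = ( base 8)355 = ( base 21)b6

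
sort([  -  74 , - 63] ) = [  -  74, - 63 ] 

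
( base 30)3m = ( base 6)304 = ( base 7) 220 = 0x70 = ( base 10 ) 112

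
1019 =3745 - 2726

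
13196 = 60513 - 47317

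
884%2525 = 884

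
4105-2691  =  1414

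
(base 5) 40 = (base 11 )19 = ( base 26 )k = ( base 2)10100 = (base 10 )20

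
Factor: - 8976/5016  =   - 34/19 = -2^1*17^1*19^ (  -  1 ) 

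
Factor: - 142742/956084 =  - 149/998 = - 2^(-1 ) * 149^1 * 499^(  -  1 )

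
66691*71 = 4735061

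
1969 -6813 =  - 4844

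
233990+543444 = 777434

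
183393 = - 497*( - 369 ) 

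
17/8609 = 17/8609 = 0.00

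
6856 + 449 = 7305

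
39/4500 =13/1500 =0.01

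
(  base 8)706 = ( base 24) im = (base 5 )3304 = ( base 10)454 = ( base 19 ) 14H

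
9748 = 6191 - -3557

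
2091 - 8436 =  - 6345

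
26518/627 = 26518/627 = 42.29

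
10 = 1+9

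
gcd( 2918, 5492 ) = 2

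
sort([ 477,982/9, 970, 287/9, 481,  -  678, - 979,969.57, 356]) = [  -  979, - 678,287/9,982/9,356,  477 , 481, 969.57,970 ]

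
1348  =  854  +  494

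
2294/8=286 + 3/4 =286.75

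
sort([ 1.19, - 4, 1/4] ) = [-4, 1/4, 1.19 ]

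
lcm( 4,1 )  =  4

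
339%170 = 169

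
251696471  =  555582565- 303886094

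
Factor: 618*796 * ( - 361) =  - 2^3 * 3^1*19^2*103^1*199^1  =  - 177586008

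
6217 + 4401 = 10618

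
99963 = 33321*3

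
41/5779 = 41/5779  =  0.01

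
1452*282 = 409464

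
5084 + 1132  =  6216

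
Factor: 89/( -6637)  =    -  89^1*6637^( - 1)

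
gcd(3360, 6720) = 3360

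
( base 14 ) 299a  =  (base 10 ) 7388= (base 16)1CDC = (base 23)dm5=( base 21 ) GFH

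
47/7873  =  47/7873 = 0.01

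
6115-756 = 5359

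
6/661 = 6/661=0.01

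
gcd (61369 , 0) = 61369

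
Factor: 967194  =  2^1*3^3*17911^1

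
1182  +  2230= 3412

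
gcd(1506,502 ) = 502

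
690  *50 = 34500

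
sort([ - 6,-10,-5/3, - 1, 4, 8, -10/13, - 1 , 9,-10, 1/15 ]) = [ - 10,-10, - 6 , - 5/3, - 1,  -  1, - 10/13,  1/15,  4, 8, 9] 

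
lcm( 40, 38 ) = 760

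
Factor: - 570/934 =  - 285/467=- 3^1*5^1*19^1 * 467^( - 1 ) 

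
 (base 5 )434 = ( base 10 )119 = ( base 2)1110111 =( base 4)1313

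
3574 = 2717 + 857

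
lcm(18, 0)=0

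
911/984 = 911/984= 0.93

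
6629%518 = 413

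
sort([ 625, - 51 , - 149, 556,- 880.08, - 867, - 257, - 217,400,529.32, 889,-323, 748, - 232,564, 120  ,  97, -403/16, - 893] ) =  [ - 893, - 880.08, - 867, - 323, -257, - 232, - 217, - 149, - 51 , - 403/16, 97, 120, 400,529.32,556,564, 625,  748, 889] 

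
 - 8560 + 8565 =5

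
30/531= 10/177 = 0.06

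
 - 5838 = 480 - 6318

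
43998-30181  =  13817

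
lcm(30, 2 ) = 30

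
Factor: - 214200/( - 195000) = 3^1 * 5^( - 2) * 7^1 * 13^( - 1)*17^1 = 357/325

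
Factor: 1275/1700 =3/4 = 2^( - 2)*3^1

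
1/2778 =1/2778  =  0.00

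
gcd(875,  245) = 35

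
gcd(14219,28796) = 1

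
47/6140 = 47/6140  =  0.01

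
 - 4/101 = - 1 +97/101 = - 0.04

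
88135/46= 88135/46=1915.98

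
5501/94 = 5501/94 = 58.52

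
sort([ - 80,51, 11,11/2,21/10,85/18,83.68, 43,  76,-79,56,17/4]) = [ - 80 , - 79,21/10,17/4,85/18, 11/2  ,  11,43,51, 56,76,83.68] 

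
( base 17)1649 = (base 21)f54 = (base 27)961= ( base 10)6724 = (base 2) 1101001000100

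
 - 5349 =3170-8519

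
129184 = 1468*88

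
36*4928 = 177408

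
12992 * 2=25984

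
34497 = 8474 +26023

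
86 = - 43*( - 2 ) 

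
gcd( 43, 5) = 1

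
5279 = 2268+3011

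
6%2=0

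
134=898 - 764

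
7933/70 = 113+ 23/70 = 113.33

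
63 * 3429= 216027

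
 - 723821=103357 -827178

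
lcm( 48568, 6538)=339976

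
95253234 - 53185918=42067316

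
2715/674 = 4 + 19/674 =4.03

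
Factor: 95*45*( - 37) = -158175 = - 3^2*5^2*19^1*37^1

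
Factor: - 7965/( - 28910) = 2^( - 1)*3^3*7^( - 2) = 27/98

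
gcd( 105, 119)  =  7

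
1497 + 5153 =6650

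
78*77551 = 6048978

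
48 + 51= 99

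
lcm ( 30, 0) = 0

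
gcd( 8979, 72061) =1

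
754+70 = 824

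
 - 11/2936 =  - 11/2936 = -0.00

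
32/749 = 32/749 = 0.04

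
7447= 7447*1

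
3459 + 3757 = 7216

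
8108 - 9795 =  - 1687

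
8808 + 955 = 9763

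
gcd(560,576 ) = 16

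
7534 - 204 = 7330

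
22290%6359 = 3213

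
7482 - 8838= - 1356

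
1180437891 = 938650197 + 241787694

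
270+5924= 6194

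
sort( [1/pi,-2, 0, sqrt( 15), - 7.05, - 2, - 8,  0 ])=[ - 8, - 7.05,-2, - 2, 0,0,1/pi, sqrt( 15) ] 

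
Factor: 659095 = 5^1 * 193^1 * 683^1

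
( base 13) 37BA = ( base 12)4707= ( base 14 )2c63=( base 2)1111011110111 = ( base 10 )7927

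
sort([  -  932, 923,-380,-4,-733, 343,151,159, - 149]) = [  -  932, - 733,-380,-149,-4, 151,159,343,923 ]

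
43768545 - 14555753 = 29212792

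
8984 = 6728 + 2256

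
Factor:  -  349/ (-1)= 349^1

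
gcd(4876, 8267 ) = 1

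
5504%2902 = 2602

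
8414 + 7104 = 15518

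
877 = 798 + 79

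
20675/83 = 249+8/83= 249.10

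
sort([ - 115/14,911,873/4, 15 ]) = [-115/14, 15, 873/4,  911]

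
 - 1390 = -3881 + 2491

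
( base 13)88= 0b1110000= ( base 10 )112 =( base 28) 40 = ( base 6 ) 304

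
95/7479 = 95/7479 =0.01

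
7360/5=1472= 1472.00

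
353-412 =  - 59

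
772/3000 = 193/750 = 0.26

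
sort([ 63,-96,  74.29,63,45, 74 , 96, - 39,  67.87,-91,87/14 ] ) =[-96 , - 91, - 39, 87/14,45,63, 63,67.87,74,  74.29,96]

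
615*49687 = 30557505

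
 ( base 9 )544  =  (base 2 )110111101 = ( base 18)16D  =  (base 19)148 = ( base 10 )445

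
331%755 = 331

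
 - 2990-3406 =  - 6396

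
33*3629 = 119757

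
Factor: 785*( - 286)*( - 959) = 215305090 =2^1*5^1*7^1*11^1*13^1 * 137^1*157^1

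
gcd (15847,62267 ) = 1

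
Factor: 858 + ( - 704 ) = 2^1*7^1*11^1 = 154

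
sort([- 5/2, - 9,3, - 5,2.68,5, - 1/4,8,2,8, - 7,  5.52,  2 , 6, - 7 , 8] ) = [-9, -7, -7, - 5, - 5/2,-1/4,2 , 2,2.68,3, 5,5.52,6, 8, 8,8] 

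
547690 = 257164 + 290526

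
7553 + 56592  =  64145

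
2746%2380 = 366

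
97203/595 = 163 + 218/595 = 163.37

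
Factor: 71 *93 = 3^1*31^1*71^1 = 6603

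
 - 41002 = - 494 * 83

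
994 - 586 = 408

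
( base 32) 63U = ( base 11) 4790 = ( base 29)7D6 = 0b1100001111110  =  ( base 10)6270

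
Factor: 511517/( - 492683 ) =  - 23^( - 1) * 31^(- 1)*149^1*691^( - 1)*3433^1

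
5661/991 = 5 + 706/991 = 5.71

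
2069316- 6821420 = - 4752104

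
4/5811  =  4/5811=0.00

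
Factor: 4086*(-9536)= - 38964096 = - 2^7 * 3^2 * 149^1*227^1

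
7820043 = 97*80619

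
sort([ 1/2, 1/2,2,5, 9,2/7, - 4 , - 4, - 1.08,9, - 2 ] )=[ - 4, - 4,  -  2, - 1.08 , 2/7,  1/2,  1/2,2, 5,9,9]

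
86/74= 1 + 6/37 = 1.16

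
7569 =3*2523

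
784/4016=49/251  =  0.20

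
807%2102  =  807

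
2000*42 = 84000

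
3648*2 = 7296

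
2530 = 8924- 6394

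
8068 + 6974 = 15042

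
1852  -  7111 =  - 5259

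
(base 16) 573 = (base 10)1395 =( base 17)4e1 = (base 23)2EF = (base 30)1gf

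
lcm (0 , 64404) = 0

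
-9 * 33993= -305937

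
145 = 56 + 89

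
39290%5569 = 307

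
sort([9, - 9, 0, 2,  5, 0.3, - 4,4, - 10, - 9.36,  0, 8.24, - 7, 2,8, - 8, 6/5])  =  [ - 10,  -  9.36, - 9 , - 8,  -  7, - 4,0,0,0.3, 6/5, 2, 2, 4 , 5 , 8, 8.24, 9]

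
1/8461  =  1/8461 = 0.00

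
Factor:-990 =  - 2^1 * 3^2 * 5^1 * 11^1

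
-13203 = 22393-35596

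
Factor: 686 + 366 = 1052  =  2^2*263^1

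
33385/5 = 6677 = 6677.00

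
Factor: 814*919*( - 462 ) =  - 345606492  =  - 2^2*3^1*7^1*11^2*37^1*919^1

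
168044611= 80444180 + 87600431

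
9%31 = 9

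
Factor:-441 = -3^2*7^2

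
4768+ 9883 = 14651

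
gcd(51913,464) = 1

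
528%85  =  18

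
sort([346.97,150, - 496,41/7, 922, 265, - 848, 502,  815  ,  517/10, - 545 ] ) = [ - 848, - 545,-496, 41/7 , 517/10,150,  265,346.97 , 502,  815,922 ] 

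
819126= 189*4334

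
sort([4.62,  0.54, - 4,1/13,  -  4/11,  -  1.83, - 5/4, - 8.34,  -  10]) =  [ -10,-8.34, - 4,-1.83,-5/4, - 4/11,  1/13,0.54, 4.62] 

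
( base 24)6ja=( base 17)D9C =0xf52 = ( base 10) 3922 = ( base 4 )331102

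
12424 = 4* 3106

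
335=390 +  - 55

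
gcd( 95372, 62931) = 1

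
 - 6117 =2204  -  8321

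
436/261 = 1 + 175/261 = 1.67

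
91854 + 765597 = 857451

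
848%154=78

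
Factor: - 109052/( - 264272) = 2^(-2) * 83^(-1) * 137^1= 137/332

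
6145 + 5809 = 11954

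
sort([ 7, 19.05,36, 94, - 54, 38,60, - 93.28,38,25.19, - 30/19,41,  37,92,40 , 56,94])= [ - 93.28, - 54,-30/19, 7,19.05, 25.19,36, 37, 38,38, 40,41, 56,60, 92,94,94 ]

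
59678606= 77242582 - 17563976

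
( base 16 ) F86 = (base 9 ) 5405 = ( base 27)5C5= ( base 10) 3974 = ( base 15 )129e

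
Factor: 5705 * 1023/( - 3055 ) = -1167243/611 = - 3^1*7^1*11^1*13^ (  -  1) * 31^1 * 47^( - 1)*163^1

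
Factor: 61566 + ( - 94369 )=-32803 = - 32803^1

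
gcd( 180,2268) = 36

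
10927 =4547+6380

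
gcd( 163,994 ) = 1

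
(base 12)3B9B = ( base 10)6887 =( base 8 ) 15347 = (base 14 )271D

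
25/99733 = 25/99733 = 0.00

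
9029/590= 15 + 179/590= 15.30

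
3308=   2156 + 1152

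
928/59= 15 + 43/59  =  15.73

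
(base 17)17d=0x1A5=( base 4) 12211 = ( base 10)421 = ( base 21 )k1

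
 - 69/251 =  - 69/251 = -  0.27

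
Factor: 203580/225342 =2^1*3^( - 1)*5^1*29^1*107^ ( - 1)= 290/321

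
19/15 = 1 + 4/15 = 1.27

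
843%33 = 18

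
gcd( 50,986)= 2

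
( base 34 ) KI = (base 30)n8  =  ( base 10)698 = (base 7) 2015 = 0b1010111010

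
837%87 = 54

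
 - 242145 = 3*(- 80715 ) 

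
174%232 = 174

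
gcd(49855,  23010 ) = 3835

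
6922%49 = 13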